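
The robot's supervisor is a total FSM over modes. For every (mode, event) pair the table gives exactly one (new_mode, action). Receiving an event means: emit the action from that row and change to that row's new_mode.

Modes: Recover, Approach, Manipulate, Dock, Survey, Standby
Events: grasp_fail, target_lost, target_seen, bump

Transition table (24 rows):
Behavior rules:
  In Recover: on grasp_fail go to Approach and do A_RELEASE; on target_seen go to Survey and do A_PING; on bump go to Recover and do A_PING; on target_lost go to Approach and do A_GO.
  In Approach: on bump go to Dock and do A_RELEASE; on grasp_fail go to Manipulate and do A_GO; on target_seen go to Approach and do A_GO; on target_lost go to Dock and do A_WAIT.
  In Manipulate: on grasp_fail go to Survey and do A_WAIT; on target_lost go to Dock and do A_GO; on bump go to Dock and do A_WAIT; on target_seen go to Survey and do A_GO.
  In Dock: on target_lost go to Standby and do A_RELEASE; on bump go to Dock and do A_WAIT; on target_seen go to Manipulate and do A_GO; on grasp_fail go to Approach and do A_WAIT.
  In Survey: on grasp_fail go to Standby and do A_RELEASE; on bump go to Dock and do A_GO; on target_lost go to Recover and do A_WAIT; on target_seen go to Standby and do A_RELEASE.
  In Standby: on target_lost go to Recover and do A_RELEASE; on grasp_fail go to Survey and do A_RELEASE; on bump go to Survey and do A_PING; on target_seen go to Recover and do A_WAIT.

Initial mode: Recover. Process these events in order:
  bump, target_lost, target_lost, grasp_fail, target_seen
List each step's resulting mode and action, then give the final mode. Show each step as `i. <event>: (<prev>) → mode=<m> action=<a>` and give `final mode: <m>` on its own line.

final mode: Approach

1. bump: (Recover) → mode=Recover action=A_PING
2. target_lost: (Recover) → mode=Approach action=A_GO
3. target_lost: (Approach) → mode=Dock action=A_WAIT
4. grasp_fail: (Dock) → mode=Approach action=A_WAIT
5. target_seen: (Approach) → mode=Approach action=A_GO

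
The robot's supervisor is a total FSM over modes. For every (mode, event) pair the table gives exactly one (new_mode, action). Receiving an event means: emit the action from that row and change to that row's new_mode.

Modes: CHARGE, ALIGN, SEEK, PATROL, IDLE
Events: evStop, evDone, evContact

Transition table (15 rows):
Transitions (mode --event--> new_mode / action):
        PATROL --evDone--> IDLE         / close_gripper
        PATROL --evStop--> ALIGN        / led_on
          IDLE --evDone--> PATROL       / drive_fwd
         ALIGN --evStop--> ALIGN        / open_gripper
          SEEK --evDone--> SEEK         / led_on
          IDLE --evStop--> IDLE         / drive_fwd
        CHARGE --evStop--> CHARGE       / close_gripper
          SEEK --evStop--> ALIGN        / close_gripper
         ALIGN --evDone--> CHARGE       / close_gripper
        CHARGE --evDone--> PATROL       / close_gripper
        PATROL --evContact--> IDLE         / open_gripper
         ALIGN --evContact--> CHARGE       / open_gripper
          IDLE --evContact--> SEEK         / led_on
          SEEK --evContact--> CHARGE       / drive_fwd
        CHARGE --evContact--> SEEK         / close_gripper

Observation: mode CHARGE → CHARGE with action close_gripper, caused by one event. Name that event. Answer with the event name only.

try evStop: (CHARGE, evStop) → (CHARGE, close_gripper)  ← matches
try evDone: (CHARGE, evDone) → (PATROL, close_gripper)
try evContact: (CHARGE, evContact) → (SEEK, close_gripper)

evStop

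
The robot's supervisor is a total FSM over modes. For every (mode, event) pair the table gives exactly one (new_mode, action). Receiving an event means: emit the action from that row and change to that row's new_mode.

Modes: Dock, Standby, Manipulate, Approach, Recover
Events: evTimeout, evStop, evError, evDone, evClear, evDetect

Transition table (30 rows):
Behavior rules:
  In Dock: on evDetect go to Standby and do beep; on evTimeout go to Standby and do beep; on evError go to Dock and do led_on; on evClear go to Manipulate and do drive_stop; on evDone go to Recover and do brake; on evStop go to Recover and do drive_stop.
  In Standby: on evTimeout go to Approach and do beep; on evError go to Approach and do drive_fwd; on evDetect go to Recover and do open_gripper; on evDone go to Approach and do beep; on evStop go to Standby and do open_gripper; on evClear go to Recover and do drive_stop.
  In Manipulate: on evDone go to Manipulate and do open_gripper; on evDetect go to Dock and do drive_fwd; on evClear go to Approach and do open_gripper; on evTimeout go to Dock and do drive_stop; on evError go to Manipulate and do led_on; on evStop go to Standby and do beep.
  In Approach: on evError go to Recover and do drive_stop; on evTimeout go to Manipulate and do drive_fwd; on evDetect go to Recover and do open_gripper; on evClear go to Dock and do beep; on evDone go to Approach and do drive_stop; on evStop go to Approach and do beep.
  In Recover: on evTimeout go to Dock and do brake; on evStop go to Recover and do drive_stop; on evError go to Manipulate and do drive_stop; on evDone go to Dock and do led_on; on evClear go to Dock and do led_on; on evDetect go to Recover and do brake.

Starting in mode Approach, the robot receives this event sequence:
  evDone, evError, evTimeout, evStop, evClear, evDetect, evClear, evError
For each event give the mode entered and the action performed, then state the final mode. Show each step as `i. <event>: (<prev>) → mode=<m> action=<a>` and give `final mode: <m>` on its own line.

1. evDone: (Approach) → mode=Approach action=drive_stop
2. evError: (Approach) → mode=Recover action=drive_stop
3. evTimeout: (Recover) → mode=Dock action=brake
4. evStop: (Dock) → mode=Recover action=drive_stop
5. evClear: (Recover) → mode=Dock action=led_on
6. evDetect: (Dock) → mode=Standby action=beep
7. evClear: (Standby) → mode=Recover action=drive_stop
8. evError: (Recover) → mode=Manipulate action=drive_stop

final mode: Manipulate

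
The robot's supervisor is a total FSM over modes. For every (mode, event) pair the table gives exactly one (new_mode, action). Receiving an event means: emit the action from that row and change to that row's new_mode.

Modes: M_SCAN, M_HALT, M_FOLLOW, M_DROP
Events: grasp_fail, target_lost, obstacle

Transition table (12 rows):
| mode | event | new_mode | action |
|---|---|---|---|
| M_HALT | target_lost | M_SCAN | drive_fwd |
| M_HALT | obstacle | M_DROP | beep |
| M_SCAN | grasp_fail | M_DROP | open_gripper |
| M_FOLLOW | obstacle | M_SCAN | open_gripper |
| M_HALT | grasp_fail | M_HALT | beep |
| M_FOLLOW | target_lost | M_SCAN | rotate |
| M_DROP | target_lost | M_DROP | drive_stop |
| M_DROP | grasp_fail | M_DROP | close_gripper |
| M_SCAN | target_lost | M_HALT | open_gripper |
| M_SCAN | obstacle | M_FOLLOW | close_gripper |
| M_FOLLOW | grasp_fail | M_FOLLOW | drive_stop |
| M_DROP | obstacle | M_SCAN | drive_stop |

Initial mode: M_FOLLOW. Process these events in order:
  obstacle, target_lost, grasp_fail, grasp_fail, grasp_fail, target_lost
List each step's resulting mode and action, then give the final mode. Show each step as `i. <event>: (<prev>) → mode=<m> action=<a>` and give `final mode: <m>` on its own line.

final mode: M_SCAN

1. obstacle: (M_FOLLOW) → mode=M_SCAN action=open_gripper
2. target_lost: (M_SCAN) → mode=M_HALT action=open_gripper
3. grasp_fail: (M_HALT) → mode=M_HALT action=beep
4. grasp_fail: (M_HALT) → mode=M_HALT action=beep
5. grasp_fail: (M_HALT) → mode=M_HALT action=beep
6. target_lost: (M_HALT) → mode=M_SCAN action=drive_fwd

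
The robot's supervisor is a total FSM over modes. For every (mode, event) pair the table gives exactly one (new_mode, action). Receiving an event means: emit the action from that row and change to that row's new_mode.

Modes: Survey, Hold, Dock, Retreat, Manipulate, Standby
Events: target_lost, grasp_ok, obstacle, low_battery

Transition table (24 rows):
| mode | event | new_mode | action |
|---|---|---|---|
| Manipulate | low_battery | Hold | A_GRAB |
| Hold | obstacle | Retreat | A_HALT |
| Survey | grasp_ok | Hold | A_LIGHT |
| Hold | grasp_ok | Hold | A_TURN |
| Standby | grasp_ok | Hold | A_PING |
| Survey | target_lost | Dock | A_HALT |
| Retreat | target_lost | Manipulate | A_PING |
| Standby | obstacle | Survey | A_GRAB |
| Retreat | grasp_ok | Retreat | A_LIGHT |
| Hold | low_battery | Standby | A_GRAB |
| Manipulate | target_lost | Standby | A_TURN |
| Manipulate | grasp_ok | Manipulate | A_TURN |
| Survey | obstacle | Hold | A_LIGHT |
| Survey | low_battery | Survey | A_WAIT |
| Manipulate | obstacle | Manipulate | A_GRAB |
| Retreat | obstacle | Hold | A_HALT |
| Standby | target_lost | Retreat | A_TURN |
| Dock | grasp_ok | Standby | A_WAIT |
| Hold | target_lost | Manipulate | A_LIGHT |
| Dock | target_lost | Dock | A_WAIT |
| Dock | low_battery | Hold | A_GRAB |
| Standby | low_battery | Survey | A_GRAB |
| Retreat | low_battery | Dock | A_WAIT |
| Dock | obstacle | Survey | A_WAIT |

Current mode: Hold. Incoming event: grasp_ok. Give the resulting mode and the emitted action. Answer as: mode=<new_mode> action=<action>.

mode=Hold action=A_TURN

current mode = Hold; filter table to that mode:
  (Hold, obstacle) → (Retreat, A_HALT)
  (Hold, grasp_ok) → (Hold, A_TURN)  ← event matches
  (Hold, low_battery) → (Standby, A_GRAB)
  (Hold, target_lost) → (Manipulate, A_LIGHT)
event = grasp_ok selects (Hold, A_TURN)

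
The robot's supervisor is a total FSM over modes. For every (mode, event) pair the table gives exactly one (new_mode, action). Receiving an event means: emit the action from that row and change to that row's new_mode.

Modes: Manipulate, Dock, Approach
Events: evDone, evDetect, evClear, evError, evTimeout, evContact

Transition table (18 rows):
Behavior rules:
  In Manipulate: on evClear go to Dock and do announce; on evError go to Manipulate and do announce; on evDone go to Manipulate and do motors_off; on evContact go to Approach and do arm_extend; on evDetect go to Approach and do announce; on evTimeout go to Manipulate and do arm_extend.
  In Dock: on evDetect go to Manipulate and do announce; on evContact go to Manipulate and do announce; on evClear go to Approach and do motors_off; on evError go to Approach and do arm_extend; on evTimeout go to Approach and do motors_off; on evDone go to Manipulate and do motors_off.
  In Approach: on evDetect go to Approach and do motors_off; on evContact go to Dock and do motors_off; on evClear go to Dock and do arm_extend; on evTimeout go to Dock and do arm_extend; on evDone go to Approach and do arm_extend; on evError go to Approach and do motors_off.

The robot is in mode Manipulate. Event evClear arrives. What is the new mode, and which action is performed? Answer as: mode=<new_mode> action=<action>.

current mode = Manipulate; filter table to that mode:
  (Manipulate, evClear) → (Dock, announce)  ← event matches
  (Manipulate, evError) → (Manipulate, announce)
  (Manipulate, evDone) → (Manipulate, motors_off)
  (Manipulate, evContact) → (Approach, arm_extend)
  (Manipulate, evDetect) → (Approach, announce)
  (Manipulate, evTimeout) → (Manipulate, arm_extend)
event = evClear selects (Dock, announce)

mode=Dock action=announce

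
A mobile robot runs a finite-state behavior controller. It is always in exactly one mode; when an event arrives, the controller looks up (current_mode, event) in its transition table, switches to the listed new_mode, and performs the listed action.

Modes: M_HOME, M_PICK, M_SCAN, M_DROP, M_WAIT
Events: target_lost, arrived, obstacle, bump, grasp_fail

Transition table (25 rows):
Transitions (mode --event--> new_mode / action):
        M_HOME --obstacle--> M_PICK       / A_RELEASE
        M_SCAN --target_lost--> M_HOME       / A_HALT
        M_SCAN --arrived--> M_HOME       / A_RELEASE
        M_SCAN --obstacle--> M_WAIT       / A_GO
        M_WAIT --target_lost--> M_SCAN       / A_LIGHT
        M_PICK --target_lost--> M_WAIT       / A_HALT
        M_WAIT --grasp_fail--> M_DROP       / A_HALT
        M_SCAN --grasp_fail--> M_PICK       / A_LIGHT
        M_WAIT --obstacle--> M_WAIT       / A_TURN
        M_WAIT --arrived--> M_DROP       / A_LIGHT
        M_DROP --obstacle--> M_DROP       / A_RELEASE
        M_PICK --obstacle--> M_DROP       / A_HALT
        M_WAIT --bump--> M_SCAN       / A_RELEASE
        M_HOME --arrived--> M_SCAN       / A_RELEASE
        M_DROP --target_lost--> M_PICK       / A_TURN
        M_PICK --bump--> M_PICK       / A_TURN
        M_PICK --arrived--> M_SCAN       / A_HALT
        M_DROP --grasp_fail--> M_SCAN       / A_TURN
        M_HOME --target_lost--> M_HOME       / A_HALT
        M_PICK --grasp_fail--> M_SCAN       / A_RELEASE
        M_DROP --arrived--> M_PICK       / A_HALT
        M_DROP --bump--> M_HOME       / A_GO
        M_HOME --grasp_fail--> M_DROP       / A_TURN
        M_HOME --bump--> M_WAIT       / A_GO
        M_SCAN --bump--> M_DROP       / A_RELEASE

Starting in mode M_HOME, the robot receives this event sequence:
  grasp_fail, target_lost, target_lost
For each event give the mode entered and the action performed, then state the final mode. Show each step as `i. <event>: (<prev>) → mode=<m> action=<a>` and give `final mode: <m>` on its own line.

final mode: M_WAIT

1. grasp_fail: (M_HOME) → mode=M_DROP action=A_TURN
2. target_lost: (M_DROP) → mode=M_PICK action=A_TURN
3. target_lost: (M_PICK) → mode=M_WAIT action=A_HALT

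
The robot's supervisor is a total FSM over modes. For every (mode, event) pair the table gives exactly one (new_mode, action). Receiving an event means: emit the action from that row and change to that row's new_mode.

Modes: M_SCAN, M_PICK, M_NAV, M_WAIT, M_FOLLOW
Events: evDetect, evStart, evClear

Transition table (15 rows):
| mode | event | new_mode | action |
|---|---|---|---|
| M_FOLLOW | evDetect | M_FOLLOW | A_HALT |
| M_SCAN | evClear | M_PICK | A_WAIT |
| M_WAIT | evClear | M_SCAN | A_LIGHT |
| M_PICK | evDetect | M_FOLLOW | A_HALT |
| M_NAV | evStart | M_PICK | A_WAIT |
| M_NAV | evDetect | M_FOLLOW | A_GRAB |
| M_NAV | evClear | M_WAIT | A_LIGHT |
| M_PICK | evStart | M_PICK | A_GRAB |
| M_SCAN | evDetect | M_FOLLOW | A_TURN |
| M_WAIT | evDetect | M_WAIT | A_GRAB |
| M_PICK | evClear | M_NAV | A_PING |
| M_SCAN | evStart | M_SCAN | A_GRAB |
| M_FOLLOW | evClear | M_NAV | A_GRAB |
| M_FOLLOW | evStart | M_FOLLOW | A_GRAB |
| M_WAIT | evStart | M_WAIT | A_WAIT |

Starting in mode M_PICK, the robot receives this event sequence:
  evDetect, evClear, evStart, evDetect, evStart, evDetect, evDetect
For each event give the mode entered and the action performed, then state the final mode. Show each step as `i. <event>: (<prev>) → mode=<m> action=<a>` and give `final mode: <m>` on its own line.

1. evDetect: (M_PICK) → mode=M_FOLLOW action=A_HALT
2. evClear: (M_FOLLOW) → mode=M_NAV action=A_GRAB
3. evStart: (M_NAV) → mode=M_PICK action=A_WAIT
4. evDetect: (M_PICK) → mode=M_FOLLOW action=A_HALT
5. evStart: (M_FOLLOW) → mode=M_FOLLOW action=A_GRAB
6. evDetect: (M_FOLLOW) → mode=M_FOLLOW action=A_HALT
7. evDetect: (M_FOLLOW) → mode=M_FOLLOW action=A_HALT

final mode: M_FOLLOW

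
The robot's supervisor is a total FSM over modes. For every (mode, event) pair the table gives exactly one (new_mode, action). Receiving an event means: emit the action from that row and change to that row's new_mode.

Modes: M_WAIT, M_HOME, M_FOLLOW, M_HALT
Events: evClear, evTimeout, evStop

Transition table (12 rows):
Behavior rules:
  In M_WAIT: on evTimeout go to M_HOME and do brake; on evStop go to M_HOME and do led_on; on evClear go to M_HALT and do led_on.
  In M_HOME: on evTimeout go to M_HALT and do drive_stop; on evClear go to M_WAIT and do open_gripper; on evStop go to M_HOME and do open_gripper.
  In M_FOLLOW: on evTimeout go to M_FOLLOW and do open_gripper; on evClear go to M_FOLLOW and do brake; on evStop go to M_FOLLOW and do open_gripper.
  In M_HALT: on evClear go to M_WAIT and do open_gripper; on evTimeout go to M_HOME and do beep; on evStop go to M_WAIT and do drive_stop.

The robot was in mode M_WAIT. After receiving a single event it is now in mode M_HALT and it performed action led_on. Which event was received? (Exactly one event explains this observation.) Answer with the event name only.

try evClear: (M_WAIT, evClear) → (M_HALT, led_on)  ← matches
try evTimeout: (M_WAIT, evTimeout) → (M_HOME, brake)
try evStop: (M_WAIT, evStop) → (M_HOME, led_on)

evClear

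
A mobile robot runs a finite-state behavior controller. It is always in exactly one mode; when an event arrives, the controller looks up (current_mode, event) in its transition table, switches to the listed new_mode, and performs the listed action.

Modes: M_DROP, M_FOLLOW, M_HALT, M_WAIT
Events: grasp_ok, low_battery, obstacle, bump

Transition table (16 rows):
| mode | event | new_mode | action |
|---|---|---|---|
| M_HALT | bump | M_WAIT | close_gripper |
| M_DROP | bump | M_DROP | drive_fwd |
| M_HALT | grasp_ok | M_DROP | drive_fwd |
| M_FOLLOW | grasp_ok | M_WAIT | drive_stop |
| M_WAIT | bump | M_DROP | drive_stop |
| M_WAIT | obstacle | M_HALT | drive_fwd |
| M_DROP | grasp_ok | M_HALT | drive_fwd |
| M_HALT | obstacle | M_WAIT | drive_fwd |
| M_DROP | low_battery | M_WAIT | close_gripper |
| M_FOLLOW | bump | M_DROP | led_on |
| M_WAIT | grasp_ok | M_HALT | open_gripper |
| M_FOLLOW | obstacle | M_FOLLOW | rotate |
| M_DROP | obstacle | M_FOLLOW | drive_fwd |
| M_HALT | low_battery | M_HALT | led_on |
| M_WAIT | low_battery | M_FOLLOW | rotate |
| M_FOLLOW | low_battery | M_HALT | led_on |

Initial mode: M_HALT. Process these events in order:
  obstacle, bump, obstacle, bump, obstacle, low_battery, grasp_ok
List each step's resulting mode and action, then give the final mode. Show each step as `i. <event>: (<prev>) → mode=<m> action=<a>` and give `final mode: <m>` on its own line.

final mode: M_DROP

1. obstacle: (M_HALT) → mode=M_WAIT action=drive_fwd
2. bump: (M_WAIT) → mode=M_DROP action=drive_stop
3. obstacle: (M_DROP) → mode=M_FOLLOW action=drive_fwd
4. bump: (M_FOLLOW) → mode=M_DROP action=led_on
5. obstacle: (M_DROP) → mode=M_FOLLOW action=drive_fwd
6. low_battery: (M_FOLLOW) → mode=M_HALT action=led_on
7. grasp_ok: (M_HALT) → mode=M_DROP action=drive_fwd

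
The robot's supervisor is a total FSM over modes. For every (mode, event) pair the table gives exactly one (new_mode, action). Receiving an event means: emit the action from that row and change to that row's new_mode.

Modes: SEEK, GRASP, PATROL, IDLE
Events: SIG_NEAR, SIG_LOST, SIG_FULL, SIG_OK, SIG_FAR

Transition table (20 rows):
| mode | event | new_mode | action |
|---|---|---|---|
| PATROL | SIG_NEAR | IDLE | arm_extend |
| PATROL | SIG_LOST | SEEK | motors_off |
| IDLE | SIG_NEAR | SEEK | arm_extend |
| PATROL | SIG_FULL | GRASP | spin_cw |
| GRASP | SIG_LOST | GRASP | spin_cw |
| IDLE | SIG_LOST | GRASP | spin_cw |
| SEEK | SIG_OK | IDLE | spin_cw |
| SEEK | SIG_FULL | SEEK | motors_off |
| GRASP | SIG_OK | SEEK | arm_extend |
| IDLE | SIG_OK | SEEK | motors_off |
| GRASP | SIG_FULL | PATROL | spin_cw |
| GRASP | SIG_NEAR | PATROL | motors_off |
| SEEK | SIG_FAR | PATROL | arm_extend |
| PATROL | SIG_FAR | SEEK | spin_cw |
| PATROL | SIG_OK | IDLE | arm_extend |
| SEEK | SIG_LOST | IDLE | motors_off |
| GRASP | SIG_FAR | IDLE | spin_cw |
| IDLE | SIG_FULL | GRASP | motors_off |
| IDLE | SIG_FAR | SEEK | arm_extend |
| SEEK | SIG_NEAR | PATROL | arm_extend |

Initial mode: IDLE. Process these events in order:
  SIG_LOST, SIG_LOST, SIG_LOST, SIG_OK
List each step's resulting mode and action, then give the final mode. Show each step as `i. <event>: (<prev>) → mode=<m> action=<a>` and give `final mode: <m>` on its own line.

1. SIG_LOST: (IDLE) → mode=GRASP action=spin_cw
2. SIG_LOST: (GRASP) → mode=GRASP action=spin_cw
3. SIG_LOST: (GRASP) → mode=GRASP action=spin_cw
4. SIG_OK: (GRASP) → mode=SEEK action=arm_extend

final mode: SEEK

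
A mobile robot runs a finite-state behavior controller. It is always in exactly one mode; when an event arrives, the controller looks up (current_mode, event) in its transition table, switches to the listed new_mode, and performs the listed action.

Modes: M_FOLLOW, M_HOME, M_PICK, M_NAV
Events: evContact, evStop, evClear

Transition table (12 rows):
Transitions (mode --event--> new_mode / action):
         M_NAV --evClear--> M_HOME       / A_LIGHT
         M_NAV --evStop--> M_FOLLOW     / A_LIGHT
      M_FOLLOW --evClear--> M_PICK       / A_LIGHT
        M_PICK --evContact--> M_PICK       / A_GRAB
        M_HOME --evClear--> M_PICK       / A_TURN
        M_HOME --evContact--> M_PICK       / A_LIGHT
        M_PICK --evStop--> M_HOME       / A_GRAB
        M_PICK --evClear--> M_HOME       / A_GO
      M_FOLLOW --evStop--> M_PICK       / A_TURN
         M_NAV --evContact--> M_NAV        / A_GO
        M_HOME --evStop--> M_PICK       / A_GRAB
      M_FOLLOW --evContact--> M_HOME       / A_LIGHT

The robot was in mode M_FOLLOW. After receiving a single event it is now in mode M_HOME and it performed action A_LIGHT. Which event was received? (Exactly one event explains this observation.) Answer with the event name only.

evContact

try evContact: (M_FOLLOW, evContact) → (M_HOME, A_LIGHT)  ← matches
try evStop: (M_FOLLOW, evStop) → (M_PICK, A_TURN)
try evClear: (M_FOLLOW, evClear) → (M_PICK, A_LIGHT)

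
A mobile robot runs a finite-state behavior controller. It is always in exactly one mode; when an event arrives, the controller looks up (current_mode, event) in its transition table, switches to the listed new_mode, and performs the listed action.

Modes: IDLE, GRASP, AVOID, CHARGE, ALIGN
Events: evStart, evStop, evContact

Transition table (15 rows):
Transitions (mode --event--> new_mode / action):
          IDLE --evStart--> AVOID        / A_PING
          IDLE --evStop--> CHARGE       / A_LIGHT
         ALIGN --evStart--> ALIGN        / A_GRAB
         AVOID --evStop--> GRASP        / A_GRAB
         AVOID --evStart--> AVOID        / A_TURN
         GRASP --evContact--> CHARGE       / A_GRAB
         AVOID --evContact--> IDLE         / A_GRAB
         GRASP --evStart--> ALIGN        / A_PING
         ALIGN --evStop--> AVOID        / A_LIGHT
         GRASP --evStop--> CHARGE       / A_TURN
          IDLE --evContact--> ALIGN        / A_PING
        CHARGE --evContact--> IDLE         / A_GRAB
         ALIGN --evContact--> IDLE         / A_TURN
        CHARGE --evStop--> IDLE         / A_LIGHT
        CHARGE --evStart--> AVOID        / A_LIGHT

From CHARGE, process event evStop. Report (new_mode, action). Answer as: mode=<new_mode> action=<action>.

mode=IDLE action=A_LIGHT

current mode = CHARGE; filter table to that mode:
  (CHARGE, evContact) → (IDLE, A_GRAB)
  (CHARGE, evStop) → (IDLE, A_LIGHT)  ← event matches
  (CHARGE, evStart) → (AVOID, A_LIGHT)
event = evStop selects (IDLE, A_LIGHT)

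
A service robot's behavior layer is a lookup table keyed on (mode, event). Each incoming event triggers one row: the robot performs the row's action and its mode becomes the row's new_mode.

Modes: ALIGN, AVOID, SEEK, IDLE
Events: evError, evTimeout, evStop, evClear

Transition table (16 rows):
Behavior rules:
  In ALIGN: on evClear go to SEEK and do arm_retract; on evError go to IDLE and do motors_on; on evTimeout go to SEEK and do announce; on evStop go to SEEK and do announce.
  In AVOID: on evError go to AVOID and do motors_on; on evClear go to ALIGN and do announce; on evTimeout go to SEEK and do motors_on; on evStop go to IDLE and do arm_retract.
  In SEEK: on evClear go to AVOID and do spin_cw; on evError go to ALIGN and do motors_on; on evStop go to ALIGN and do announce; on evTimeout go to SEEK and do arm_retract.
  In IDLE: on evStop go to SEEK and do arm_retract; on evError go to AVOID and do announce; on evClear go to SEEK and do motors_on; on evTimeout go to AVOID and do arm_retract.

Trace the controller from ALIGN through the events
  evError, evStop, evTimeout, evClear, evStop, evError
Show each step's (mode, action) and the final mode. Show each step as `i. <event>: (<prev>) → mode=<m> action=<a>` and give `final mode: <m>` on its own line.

final mode: AVOID

1. evError: (ALIGN) → mode=IDLE action=motors_on
2. evStop: (IDLE) → mode=SEEK action=arm_retract
3. evTimeout: (SEEK) → mode=SEEK action=arm_retract
4. evClear: (SEEK) → mode=AVOID action=spin_cw
5. evStop: (AVOID) → mode=IDLE action=arm_retract
6. evError: (IDLE) → mode=AVOID action=announce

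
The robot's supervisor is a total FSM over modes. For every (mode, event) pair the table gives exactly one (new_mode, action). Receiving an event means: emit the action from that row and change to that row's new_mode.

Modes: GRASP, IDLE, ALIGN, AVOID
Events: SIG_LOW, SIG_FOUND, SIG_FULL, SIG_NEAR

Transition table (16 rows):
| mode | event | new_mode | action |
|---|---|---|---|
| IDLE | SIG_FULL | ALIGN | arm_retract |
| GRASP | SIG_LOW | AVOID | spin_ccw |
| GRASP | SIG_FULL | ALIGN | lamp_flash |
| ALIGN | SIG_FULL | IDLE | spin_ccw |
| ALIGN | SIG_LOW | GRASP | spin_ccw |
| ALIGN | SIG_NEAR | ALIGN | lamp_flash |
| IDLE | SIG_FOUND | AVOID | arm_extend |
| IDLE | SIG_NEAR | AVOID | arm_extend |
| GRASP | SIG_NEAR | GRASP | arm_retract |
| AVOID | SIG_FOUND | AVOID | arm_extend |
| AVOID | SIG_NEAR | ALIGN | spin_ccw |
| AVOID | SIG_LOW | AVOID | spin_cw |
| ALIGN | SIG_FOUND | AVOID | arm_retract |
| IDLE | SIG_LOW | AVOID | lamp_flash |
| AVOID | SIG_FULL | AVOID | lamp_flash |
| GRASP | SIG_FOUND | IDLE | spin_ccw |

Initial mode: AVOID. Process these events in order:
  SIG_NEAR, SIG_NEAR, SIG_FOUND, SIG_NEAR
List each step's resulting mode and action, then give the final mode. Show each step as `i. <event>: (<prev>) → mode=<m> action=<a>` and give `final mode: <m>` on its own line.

final mode: ALIGN

1. SIG_NEAR: (AVOID) → mode=ALIGN action=spin_ccw
2. SIG_NEAR: (ALIGN) → mode=ALIGN action=lamp_flash
3. SIG_FOUND: (ALIGN) → mode=AVOID action=arm_retract
4. SIG_NEAR: (AVOID) → mode=ALIGN action=spin_ccw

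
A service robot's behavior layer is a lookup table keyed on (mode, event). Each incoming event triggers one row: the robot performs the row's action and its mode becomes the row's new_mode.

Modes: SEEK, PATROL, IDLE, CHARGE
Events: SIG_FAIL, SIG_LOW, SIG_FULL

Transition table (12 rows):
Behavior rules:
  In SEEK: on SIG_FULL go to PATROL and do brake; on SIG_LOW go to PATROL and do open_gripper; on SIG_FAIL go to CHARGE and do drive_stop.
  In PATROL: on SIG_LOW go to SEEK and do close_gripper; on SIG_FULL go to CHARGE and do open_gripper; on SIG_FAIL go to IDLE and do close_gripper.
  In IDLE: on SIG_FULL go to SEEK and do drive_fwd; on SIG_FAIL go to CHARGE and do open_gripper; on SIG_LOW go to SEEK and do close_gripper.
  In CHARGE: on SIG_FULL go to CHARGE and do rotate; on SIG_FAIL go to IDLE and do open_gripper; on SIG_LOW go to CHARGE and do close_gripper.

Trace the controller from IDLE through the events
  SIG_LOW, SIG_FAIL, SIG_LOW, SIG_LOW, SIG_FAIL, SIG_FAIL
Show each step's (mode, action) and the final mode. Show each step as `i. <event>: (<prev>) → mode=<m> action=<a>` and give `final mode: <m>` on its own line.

1. SIG_LOW: (IDLE) → mode=SEEK action=close_gripper
2. SIG_FAIL: (SEEK) → mode=CHARGE action=drive_stop
3. SIG_LOW: (CHARGE) → mode=CHARGE action=close_gripper
4. SIG_LOW: (CHARGE) → mode=CHARGE action=close_gripper
5. SIG_FAIL: (CHARGE) → mode=IDLE action=open_gripper
6. SIG_FAIL: (IDLE) → mode=CHARGE action=open_gripper

final mode: CHARGE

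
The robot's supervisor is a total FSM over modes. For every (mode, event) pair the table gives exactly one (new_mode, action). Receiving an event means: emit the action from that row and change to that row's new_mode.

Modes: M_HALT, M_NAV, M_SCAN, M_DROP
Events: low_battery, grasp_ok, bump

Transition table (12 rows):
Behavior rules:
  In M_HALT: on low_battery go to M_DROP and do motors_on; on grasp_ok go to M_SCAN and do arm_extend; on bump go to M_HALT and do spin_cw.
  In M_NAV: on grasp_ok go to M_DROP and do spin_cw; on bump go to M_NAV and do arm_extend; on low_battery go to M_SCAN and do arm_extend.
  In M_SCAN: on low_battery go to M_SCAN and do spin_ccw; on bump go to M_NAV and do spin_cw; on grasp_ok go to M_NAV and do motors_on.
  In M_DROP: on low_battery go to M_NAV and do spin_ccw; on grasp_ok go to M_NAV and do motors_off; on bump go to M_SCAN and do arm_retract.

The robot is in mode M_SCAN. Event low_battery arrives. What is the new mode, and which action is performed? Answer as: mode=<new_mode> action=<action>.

current mode = M_SCAN; filter table to that mode:
  (M_SCAN, low_battery) → (M_SCAN, spin_ccw)  ← event matches
  (M_SCAN, bump) → (M_NAV, spin_cw)
  (M_SCAN, grasp_ok) → (M_NAV, motors_on)
event = low_battery selects (M_SCAN, spin_ccw)

mode=M_SCAN action=spin_ccw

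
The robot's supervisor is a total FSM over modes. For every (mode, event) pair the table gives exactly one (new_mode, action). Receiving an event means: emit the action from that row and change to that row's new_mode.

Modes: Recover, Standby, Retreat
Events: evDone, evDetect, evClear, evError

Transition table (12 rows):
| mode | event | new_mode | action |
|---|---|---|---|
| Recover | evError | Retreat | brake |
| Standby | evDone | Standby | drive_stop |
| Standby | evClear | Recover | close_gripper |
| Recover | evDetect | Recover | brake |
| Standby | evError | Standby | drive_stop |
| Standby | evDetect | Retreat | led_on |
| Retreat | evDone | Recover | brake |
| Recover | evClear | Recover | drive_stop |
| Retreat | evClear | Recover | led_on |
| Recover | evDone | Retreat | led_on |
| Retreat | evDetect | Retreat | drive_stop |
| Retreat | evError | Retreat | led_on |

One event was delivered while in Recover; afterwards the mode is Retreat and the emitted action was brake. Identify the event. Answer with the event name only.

evError

try evDone: (Recover, evDone) → (Retreat, led_on)
try evDetect: (Recover, evDetect) → (Recover, brake)
try evClear: (Recover, evClear) → (Recover, drive_stop)
try evError: (Recover, evError) → (Retreat, brake)  ← matches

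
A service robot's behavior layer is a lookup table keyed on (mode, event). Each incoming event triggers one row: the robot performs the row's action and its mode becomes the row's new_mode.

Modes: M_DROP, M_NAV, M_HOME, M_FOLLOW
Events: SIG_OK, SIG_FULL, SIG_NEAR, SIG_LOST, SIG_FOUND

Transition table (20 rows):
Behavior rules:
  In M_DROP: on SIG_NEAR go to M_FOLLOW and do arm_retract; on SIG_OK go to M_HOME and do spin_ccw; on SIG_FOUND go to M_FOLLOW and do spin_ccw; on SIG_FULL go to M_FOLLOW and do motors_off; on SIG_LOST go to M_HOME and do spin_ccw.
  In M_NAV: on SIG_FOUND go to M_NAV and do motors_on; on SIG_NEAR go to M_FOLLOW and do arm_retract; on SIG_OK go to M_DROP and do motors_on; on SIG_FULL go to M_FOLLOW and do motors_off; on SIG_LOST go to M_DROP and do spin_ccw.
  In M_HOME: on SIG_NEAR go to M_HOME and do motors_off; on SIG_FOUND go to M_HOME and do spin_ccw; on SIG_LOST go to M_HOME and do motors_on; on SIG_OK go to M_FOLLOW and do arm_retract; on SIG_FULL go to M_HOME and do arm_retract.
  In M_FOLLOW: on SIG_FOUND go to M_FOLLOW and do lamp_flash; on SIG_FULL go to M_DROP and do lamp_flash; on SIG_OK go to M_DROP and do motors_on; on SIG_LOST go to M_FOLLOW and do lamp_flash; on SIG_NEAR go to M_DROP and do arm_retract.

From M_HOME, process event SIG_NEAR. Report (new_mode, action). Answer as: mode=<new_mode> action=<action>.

mode=M_HOME action=motors_off

current mode = M_HOME; filter table to that mode:
  (M_HOME, SIG_NEAR) → (M_HOME, motors_off)  ← event matches
  (M_HOME, SIG_FOUND) → (M_HOME, spin_ccw)
  (M_HOME, SIG_LOST) → (M_HOME, motors_on)
  (M_HOME, SIG_OK) → (M_FOLLOW, arm_retract)
  (M_HOME, SIG_FULL) → (M_HOME, arm_retract)
event = SIG_NEAR selects (M_HOME, motors_off)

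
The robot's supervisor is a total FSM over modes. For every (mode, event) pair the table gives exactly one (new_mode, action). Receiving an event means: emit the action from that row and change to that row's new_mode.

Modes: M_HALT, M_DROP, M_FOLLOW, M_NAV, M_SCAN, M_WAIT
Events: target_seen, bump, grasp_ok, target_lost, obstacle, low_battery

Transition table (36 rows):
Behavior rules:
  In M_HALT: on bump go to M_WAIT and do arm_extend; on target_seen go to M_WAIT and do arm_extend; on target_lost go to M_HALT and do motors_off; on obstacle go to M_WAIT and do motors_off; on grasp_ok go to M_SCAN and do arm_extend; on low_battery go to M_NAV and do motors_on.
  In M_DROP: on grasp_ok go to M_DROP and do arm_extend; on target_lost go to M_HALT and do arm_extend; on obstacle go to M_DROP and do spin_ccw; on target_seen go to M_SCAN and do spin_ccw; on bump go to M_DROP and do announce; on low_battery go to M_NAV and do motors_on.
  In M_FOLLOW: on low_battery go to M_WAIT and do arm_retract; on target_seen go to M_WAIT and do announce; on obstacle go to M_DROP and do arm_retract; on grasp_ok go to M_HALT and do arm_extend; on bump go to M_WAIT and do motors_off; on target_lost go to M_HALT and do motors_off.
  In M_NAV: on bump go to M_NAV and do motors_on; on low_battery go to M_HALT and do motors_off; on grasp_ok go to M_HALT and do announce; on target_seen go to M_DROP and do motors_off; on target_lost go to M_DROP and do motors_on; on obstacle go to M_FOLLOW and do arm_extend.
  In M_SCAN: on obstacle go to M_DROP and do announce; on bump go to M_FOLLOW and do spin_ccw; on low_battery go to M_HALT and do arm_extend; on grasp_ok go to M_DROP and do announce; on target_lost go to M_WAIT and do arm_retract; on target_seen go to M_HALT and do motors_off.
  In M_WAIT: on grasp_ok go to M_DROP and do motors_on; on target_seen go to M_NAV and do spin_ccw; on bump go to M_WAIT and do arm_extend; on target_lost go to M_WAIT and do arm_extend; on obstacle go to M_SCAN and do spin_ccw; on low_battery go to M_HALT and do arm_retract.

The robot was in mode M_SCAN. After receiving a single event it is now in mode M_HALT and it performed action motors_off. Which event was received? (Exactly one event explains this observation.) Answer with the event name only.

target_seen

try target_seen: (M_SCAN, target_seen) → (M_HALT, motors_off)  ← matches
try bump: (M_SCAN, bump) → (M_FOLLOW, spin_ccw)
try grasp_ok: (M_SCAN, grasp_ok) → (M_DROP, announce)
try target_lost: (M_SCAN, target_lost) → (M_WAIT, arm_retract)
try obstacle: (M_SCAN, obstacle) → (M_DROP, announce)
try low_battery: (M_SCAN, low_battery) → (M_HALT, arm_extend)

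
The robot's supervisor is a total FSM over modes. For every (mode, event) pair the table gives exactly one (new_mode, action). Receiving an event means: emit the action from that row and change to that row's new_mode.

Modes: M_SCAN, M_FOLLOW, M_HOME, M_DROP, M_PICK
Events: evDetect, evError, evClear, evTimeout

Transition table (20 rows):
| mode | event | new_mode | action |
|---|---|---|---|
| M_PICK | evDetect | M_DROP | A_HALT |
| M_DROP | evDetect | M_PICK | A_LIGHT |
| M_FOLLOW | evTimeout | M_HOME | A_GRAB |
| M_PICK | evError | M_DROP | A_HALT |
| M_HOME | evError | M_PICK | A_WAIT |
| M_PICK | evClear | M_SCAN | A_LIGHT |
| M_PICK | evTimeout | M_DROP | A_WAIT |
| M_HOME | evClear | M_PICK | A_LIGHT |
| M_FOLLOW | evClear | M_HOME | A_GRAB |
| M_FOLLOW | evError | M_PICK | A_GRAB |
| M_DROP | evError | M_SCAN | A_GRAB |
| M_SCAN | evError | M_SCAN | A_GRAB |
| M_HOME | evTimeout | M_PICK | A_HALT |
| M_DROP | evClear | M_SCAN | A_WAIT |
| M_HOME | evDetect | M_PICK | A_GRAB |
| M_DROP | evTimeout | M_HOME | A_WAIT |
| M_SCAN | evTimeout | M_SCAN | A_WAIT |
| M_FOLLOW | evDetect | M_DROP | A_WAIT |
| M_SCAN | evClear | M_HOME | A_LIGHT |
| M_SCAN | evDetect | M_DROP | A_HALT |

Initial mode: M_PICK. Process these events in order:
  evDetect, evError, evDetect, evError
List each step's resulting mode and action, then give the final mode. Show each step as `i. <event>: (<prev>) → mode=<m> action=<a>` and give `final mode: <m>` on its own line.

1. evDetect: (M_PICK) → mode=M_DROP action=A_HALT
2. evError: (M_DROP) → mode=M_SCAN action=A_GRAB
3. evDetect: (M_SCAN) → mode=M_DROP action=A_HALT
4. evError: (M_DROP) → mode=M_SCAN action=A_GRAB

final mode: M_SCAN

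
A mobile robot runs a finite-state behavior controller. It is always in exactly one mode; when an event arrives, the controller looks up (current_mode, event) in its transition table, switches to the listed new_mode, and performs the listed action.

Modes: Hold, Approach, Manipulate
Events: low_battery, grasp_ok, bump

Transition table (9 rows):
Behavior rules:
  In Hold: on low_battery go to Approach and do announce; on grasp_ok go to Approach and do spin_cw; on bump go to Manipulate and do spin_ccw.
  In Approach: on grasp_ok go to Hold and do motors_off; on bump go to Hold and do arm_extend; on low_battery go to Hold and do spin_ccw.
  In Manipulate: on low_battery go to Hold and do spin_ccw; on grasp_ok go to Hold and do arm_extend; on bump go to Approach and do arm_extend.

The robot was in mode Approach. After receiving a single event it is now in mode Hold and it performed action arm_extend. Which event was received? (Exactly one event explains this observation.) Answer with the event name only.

bump

try low_battery: (Approach, low_battery) → (Hold, spin_ccw)
try grasp_ok: (Approach, grasp_ok) → (Hold, motors_off)
try bump: (Approach, bump) → (Hold, arm_extend)  ← matches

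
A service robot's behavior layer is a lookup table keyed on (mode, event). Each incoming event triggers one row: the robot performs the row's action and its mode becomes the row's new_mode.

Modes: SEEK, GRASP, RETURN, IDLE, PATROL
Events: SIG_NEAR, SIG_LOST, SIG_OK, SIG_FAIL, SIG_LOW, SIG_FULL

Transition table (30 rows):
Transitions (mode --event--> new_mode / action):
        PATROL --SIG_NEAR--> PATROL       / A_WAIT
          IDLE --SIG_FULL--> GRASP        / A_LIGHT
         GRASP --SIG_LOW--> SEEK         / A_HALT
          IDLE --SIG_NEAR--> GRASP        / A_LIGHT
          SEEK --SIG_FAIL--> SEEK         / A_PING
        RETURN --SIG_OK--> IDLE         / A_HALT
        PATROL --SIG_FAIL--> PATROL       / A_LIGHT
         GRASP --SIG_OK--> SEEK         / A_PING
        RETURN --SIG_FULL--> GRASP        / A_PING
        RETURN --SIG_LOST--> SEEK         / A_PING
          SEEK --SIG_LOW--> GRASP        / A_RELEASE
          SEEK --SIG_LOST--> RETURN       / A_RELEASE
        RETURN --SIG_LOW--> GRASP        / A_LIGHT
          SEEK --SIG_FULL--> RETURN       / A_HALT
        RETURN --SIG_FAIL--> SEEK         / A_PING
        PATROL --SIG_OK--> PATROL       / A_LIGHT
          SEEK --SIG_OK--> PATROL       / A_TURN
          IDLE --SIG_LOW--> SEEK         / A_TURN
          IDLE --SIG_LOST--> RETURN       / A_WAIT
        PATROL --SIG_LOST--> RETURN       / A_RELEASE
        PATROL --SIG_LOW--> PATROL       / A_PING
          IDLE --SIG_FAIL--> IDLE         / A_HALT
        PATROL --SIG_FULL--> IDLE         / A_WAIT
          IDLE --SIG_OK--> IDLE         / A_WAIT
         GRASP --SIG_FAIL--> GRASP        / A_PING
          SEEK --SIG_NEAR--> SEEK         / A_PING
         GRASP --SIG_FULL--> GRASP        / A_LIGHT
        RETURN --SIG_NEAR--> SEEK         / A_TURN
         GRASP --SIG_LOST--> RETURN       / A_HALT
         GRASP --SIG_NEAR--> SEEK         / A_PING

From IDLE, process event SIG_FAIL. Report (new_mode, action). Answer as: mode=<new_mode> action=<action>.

current mode = IDLE; filter table to that mode:
  (IDLE, SIG_FULL) → (GRASP, A_LIGHT)
  (IDLE, SIG_NEAR) → (GRASP, A_LIGHT)
  (IDLE, SIG_LOW) → (SEEK, A_TURN)
  (IDLE, SIG_LOST) → (RETURN, A_WAIT)
  (IDLE, SIG_FAIL) → (IDLE, A_HALT)  ← event matches
  (IDLE, SIG_OK) → (IDLE, A_WAIT)
event = SIG_FAIL selects (IDLE, A_HALT)

mode=IDLE action=A_HALT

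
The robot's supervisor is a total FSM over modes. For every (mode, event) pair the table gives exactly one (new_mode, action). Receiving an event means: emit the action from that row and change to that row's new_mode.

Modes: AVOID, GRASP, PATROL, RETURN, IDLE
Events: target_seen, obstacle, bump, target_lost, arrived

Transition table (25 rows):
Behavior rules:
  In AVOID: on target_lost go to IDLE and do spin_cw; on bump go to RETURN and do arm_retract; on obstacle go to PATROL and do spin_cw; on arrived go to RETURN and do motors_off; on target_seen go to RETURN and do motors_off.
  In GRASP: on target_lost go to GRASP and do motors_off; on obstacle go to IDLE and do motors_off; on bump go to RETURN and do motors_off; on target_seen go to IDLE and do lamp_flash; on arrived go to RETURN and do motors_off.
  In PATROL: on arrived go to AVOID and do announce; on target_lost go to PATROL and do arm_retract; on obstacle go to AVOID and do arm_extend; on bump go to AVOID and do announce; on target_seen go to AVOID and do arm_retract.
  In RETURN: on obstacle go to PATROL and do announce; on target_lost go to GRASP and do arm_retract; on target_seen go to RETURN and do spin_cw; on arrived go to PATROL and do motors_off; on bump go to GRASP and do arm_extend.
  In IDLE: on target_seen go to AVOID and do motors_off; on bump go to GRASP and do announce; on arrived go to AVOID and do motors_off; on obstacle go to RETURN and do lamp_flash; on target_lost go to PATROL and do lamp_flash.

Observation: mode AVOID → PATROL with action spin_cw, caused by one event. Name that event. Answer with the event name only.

try target_seen: (AVOID, target_seen) → (RETURN, motors_off)
try obstacle: (AVOID, obstacle) → (PATROL, spin_cw)  ← matches
try bump: (AVOID, bump) → (RETURN, arm_retract)
try target_lost: (AVOID, target_lost) → (IDLE, spin_cw)
try arrived: (AVOID, arrived) → (RETURN, motors_off)

obstacle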